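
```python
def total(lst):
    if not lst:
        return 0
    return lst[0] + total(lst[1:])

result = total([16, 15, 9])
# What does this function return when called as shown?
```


total([16, 15, 9])
= 16 + total([15, 9])
= 16 + 15 + total([9])
= 16 + 15 + 9 + total([])
= 16 + 15 + 9 + 0
= 40


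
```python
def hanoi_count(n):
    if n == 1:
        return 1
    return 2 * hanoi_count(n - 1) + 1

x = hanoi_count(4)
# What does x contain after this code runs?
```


hanoi_count(4)
= 2 * hanoi_count(3) + 1
= 2 * (2 * hanoi_count(2) + 1) + 1
= 2 * (2 * (2 * hanoi_count(1) + 1) + 1) + 1
Now compute bottom-up:
hanoi_count(1) = 1
hanoi_count(2) = 2 * 1 + 1 = 3
hanoi_count(3) = 2 * 3 + 1 = 7
hanoi_count(4) = 2 * 7 + 1 = 15
= 15


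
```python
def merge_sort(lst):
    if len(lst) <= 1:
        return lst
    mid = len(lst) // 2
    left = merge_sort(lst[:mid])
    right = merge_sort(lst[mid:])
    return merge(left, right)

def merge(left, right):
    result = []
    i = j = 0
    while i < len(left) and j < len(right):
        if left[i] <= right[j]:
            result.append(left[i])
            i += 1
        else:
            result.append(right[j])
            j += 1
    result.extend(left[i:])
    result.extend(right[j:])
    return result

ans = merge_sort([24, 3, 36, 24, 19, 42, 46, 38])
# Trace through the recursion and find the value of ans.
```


merge_sort([24, 3, 36, 24, 19, 42, 46, 38])
Split into [24, 3, 36, 24] and [19, 42, 46, 38]
Left sorted: [3, 24, 24, 36]
Right sorted: [19, 38, 42, 46]
Merge [3, 24, 24, 36] and [19, 38, 42, 46]
= [3, 19, 24, 24, 36, 38, 42, 46]


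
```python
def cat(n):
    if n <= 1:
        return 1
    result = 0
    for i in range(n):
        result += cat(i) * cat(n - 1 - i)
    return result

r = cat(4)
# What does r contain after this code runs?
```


cat(4)
= sum of cat(i) * cat(4-1-i) for i in 0..3
First compute sub-values bottom-up:
  cat(0) = 1, cat(1) = 1
  cat(2) = 1*1 + 1*1 = 2
  cat(3) = 1*2 + 1*1 + 2*1 = 5
Now cat(4):
  cat(0)*cat(3) = 1*5 = 5
  cat(1)*cat(2) = 1*2 = 2
  cat(2)*cat(1) = 2*1 = 2
  cat(3)*cat(0) = 5*1 = 5
= 5 + 2 + 2 + 5
= 14


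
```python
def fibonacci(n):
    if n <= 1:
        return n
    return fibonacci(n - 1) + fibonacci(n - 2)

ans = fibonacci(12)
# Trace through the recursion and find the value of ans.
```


fibonacci(12)
= fibonacci(11) + fibonacci(10)
= (fibonacci(10) + fibonacci(9)) + fibonacci(10)
Computing bottom-up: fibonacci(0)=0, fibonacci(1)=1, fibonacci(2)=1, fibonacci(3)=2, fibonacci(4)=3, fibonacci(5)=5, fibonacci(6)=8, fibonacci(7)=13, fibonacci(8)=21, fibonacci(9)=34, fibonacci(10)=55, fibonacci(11)=89, fibonacci(12)=144
= 144


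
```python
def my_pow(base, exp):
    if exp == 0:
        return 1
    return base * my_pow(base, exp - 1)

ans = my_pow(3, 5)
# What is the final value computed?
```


my_pow(3, 5)
= 3 * my_pow(3, 4)
= 3 * 3 * my_pow(3, 3)
= 3 * 3 * 3 * my_pow(3, 2)
= 3 * 3 * 3 * 3 * my_pow(3, 1)
= 3 * 3 * 3 * 3 * 3 * my_pow(3, 0)
= 3 * 3 * 3 * 3 * 3 * 1
= 243


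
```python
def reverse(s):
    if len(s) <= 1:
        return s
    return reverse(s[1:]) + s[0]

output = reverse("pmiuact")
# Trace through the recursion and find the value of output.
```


reverse("pmiuact")
= reverse("miuact") + "p"
= reverse("iuact") + "m" + "p"
= reverse("uact") + "i" + "m" + "p"
= reverse("act") + "u" + "i" + "m" + "p"
= reverse("ct") + "a" + "u" + "i" + "m" + "p"
= reverse("t") + "c" + "a" + "u" + "i" + "m" + "p"
= "t" + "c" + "a" + "u" + "i" + "m" + "p"
= "tcauimp"


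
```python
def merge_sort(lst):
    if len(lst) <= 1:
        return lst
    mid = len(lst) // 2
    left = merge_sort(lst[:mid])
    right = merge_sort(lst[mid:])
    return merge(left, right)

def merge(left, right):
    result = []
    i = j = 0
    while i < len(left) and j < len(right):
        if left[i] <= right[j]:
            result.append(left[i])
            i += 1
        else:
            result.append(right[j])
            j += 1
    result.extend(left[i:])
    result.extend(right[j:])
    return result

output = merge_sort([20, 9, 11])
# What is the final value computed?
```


merge_sort([20, 9, 11])
Split into [20] and [9, 11]
Left sorted: [20]
Right sorted: [9, 11]
Merge [20] and [9, 11]
= [9, 11, 20]


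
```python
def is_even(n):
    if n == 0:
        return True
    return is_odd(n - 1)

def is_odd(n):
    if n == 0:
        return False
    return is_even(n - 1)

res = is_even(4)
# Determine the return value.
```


is_even(4)
= is_odd(3)
= is_even(2)
= is_odd(1)
= is_even(0)
n == 0: return True
= True


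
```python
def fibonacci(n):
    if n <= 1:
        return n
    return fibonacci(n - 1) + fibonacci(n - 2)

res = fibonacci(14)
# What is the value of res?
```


fibonacci(14)
= fibonacci(13) + fibonacci(12)
= (fibonacci(12) + fibonacci(11)) + fibonacci(12)
Computing bottom-up: fibonacci(0)=0, fibonacci(1)=1, fibonacci(2)=1, fibonacci(3)=2, fibonacci(4)=3, fibonacci(5)=5, fibonacci(6)=8, fibonacci(7)=13, fibonacci(8)=21, fibonacci(9)=34, fibonacci(10)=55, fibonacci(11)=89, fibonacci(12)=144, fibonacci(13)=233, fibonacci(14)=377
= 377


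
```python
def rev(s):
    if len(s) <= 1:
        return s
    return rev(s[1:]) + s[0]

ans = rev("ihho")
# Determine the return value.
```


rev("ihho")
= rev("hho") + "i"
= rev("ho") + "h" + "i"
= rev("o") + "h" + "h" + "i"
= "o" + "h" + "h" + "i"
= "ohhi"


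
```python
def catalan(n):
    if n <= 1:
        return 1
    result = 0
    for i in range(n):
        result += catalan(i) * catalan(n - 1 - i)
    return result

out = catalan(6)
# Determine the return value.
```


catalan(6)
= sum of catalan(i) * catalan(6-1-i) for i in 0..5
First compute sub-values bottom-up:
  catalan(0) = 1, catalan(1) = 1
  catalan(2) = 1*1 + 1*1 = 2
  catalan(3) = 1*2 + 1*1 + 2*1 = 5
  catalan(4) = 1*5 + 1*2 + 2*1 + 5*1 = 14
  catalan(5) = 1*14 + 1*5 + 2*2 + 5*1 + 14*1 = 42
Now catalan(6):
  catalan(0)*catalan(5) = 1*42 = 42
  catalan(1)*catalan(4) = 1*14 = 14
  catalan(2)*catalan(3) = 2*5 = 10
  catalan(3)*catalan(2) = 5*2 = 10
  catalan(4)*catalan(1) = 14*1 = 14
  catalan(5)*catalan(0) = 42*1 = 42
= 42 + 14 + 10 + 10 + 14 + 42
= 132


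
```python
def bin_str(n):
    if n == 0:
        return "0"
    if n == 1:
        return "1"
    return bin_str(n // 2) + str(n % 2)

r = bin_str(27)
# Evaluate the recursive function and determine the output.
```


bin_str(27)
= bin_str(13) + "1"
= bin_str(6) + "1" + "1"
= bin_str(3) + "0" + "1" + "1"
= bin_str(1) + "1" + "0" + "1" + "1"
= "1" + "1" + "0" + "1" + "1"
= "11011"


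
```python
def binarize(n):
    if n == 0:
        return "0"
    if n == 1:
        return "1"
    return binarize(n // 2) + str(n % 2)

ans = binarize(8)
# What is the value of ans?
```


binarize(8)
= binarize(4) + "0"
= binarize(2) + "0" + "0"
= binarize(1) + "0" + "0" + "0"
= "1" + "0" + "0" + "0"
= "1000"


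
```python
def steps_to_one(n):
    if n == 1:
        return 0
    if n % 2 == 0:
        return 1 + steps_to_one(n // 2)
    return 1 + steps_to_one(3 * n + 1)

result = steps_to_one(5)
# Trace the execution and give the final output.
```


steps_to_one(5)
5 is odd -> 3*5+1 = 16 -> steps_to_one(16)
16 is even -> steps_to_one(8)
8 is even -> steps_to_one(4)
4 is even -> steps_to_one(2)
2 is even -> steps_to_one(1)
Reached 1 after 5 steps
= 5


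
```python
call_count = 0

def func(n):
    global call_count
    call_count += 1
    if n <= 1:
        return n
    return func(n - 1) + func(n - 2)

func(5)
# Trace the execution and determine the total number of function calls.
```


func(5) calls func(4) and func(3); each non-base call branches into two more.
Let C(k) = total number of calls made by func(k), including the call to func(k) itself.
Base cases: C(0) = 1, C(1) = 1
Recurrence: C(k) = 1 + C(k-1) + C(k-2)
  C(2) = 1 + C(1) + C(0) = 1 + 1 + 1 = 3
  C(3) = 1 + C(2) + C(1) = 1 + 3 + 1 = 5
  C(4) = 1 + C(3) + C(2) = 1 + 5 + 3 = 9
  C(5) = 1 + C(4) + C(3) = 1 + 9 + 5 = 15
Total calls = C(5) = 15


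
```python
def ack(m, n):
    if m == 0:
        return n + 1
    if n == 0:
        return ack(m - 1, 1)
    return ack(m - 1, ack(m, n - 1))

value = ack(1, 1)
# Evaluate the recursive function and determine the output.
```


ack(1, 1)
= ack(0, ack(1, 0))
First compute ack(1, 0) = 2
= ack(0, 2)
= 3


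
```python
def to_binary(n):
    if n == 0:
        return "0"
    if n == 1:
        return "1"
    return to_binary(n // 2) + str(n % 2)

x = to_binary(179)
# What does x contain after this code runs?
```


to_binary(179)
= to_binary(89) + "1"
= to_binary(44) + "1" + "1"
= to_binary(22) + "0" + "1" + "1"
= to_binary(11) + "0" + "0" + "1" + "1"
= to_binary(5) + "1" + "0" + "0" + "1" + "1"
= to_binary(2) + "1" + "1" + "0" + "0" + "1" + "1"
= to_binary(1) + "0" + "1" + "1" + "0" + "0" + "1" + "1"
= "1" + "0" + "1" + "1" + "0" + "0" + "1" + "1"
= "10110011"


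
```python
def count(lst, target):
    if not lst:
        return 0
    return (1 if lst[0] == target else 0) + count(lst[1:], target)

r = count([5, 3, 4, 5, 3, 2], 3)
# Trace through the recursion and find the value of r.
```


count([5, 3, 4, 5, 3, 2], 3)
lst[0]=5 != 3: 0 + count([3, 4, 5, 3, 2], 3)
lst[0]=3 == 3: 1 + count([4, 5, 3, 2], 3)
lst[0]=4 != 3: 0 + count([5, 3, 2], 3)
lst[0]=5 != 3: 0 + count([3, 2], 3)
lst[0]=3 == 3: 1 + count([2], 3)
lst[0]=2 != 3: 0 + count([], 3)
= 2


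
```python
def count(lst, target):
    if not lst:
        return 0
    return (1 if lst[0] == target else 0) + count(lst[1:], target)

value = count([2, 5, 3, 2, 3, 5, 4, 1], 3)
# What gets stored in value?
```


count([2, 5, 3, 2, 3, 5, 4, 1], 3)
lst[0]=2 != 3: 0 + count([5, 3, 2, 3, 5, 4, 1], 3)
lst[0]=5 != 3: 0 + count([3, 2, 3, 5, 4, 1], 3)
lst[0]=3 == 3: 1 + count([2, 3, 5, 4, 1], 3)
lst[0]=2 != 3: 0 + count([3, 5, 4, 1], 3)
lst[0]=3 == 3: 1 + count([5, 4, 1], 3)
lst[0]=5 != 3: 0 + count([4, 1], 3)
lst[0]=4 != 3: 0 + count([1], 3)
lst[0]=1 != 3: 0 + count([], 3)
= 2


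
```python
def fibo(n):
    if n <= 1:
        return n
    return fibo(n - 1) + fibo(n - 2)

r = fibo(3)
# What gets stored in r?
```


fibo(3)
= fibo(2) + fibo(1)
Computing bottom-up: fibo(0)=0, fibo(1)=1, fibo(2)=1, fibo(3)=2
= 2


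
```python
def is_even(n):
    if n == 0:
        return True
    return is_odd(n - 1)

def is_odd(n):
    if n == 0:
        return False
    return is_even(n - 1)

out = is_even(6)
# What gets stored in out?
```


is_even(6)
= is_odd(5)
= is_even(4)
= is_odd(3)
= is_even(2)
= is_odd(1)
= is_even(0)
n == 0: return True
= True


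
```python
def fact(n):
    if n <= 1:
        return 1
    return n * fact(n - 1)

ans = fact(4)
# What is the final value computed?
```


fact(4)
= 4 * fact(3)
= 4 * 3 * fact(2)
= 4 * 3 * 2 * fact(1)
= 4 * 3 * 2 * 1
= 24


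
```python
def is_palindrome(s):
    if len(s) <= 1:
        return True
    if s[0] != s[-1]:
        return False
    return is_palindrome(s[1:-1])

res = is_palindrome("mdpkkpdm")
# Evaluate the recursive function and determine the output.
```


is_palindrome("mdpkkpdm")
"mdpkkpdm": s[0]='m' == s[-1]='m' -> is_palindrome("dpkkpd")
"dpkkpd": s[0]='d' == s[-1]='d' -> is_palindrome("pkkp")
"pkkp": s[0]='p' == s[-1]='p' -> is_palindrome("kk")
"kk": s[0]='k' == s[-1]='k' -> is_palindrome("")
"": len <= 1 -> True
= True


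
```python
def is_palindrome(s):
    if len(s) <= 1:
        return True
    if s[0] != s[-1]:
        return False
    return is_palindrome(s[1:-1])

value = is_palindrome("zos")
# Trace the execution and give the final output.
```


is_palindrome("zos")
"zos": s[0]='z' != s[-1]='s' -> False
= False


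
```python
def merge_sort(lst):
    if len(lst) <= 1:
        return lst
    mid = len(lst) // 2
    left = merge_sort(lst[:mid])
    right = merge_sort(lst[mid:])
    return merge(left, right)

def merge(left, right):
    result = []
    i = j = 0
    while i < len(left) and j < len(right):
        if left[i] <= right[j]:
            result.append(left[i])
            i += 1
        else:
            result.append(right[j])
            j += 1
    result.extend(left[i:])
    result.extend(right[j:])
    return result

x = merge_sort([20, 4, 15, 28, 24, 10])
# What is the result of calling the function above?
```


merge_sort([20, 4, 15, 28, 24, 10])
Split into [20, 4, 15] and [28, 24, 10]
Left sorted: [4, 15, 20]
Right sorted: [10, 24, 28]
Merge [4, 15, 20] and [10, 24, 28]
= [4, 10, 15, 20, 24, 28]


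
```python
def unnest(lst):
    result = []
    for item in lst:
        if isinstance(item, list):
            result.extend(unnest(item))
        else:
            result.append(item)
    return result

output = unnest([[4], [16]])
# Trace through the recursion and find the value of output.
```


unnest([[4], [16]])
Processing each element:
  [4] is a list -> unnest recursively -> [4]
  [16] is a list -> unnest recursively -> [16]
= [4, 16]


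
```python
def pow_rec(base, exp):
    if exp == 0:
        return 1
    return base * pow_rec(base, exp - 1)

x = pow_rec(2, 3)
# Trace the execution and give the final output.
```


pow_rec(2, 3)
= 2 * pow_rec(2, 2)
= 2 * 2 * pow_rec(2, 1)
= 2 * 2 * 2 * pow_rec(2, 0)
= 2 * 2 * 2 * 1
= 8


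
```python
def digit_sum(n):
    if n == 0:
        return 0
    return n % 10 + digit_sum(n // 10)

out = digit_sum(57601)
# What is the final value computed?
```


digit_sum(57601)
= 1 + digit_sum(5760)
= 1 + 0 + digit_sum(576)
= 1 + 0 + 6 + digit_sum(57)
= 1 + 0 + 6 + 7 + digit_sum(5)
= 1 + 0 + 6 + 7 + 5 + digit_sum(0)
= 1 + 0 + 6 + 7 + 5 + 0
= 19


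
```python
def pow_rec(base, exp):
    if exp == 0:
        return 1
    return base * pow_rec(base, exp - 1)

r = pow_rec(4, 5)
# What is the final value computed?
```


pow_rec(4, 5)
= 4 * pow_rec(4, 4)
= 4 * 4 * pow_rec(4, 3)
= 4 * 4 * 4 * pow_rec(4, 2)
= 4 * 4 * 4 * 4 * pow_rec(4, 1)
= 4 * 4 * 4 * 4 * 4 * pow_rec(4, 0)
= 4 * 4 * 4 * 4 * 4 * 1
= 1024


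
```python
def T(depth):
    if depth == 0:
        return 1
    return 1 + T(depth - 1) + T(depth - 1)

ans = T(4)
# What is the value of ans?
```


T(4)
= 1 + T(3) + T(3)
= 1 + 2 * T(3)
T(k) = 2^(k+1) - 1
T(0) = 1
T(1) = 3
T(2) = 7
T(3) = 15
T(4) = 31
T(4) = 2^5 - 1 = 31


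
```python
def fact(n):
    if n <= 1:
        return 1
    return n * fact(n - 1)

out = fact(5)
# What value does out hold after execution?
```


fact(5)
= 5 * fact(4)
= 5 * 4 * fact(3)
= 5 * 4 * 3 * fact(2)
= 5 * 4 * 3 * 2 * fact(1)
= 5 * 4 * 3 * 2 * 1
= 120


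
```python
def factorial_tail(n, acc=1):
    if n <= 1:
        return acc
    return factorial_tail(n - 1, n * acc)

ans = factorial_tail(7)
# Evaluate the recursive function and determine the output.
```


factorial_tail(7, 1)
= factorial_tail(6, 7 * 1) = factorial_tail(6, 7)
= factorial_tail(5, 6 * 7) = factorial_tail(5, 42)
= factorial_tail(4, 5 * 42) = factorial_tail(4, 210)
= factorial_tail(3, 4 * 210) = factorial_tail(3, 840)
= factorial_tail(2, 3 * 840) = factorial_tail(2, 2520)
= factorial_tail(1, 2 * 2520) = factorial_tail(1, 5040)
n <= 1, return acc = 5040


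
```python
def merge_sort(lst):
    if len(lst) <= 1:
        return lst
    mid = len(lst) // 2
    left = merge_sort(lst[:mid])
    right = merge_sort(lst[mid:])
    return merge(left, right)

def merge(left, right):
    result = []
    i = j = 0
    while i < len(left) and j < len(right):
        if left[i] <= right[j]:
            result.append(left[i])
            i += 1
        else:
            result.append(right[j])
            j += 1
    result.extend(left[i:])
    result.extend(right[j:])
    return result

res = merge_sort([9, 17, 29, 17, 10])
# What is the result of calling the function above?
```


merge_sort([9, 17, 29, 17, 10])
Split into [9, 17] and [29, 17, 10]
Left sorted: [9, 17]
Right sorted: [10, 17, 29]
Merge [9, 17] and [10, 17, 29]
= [9, 10, 17, 17, 29]


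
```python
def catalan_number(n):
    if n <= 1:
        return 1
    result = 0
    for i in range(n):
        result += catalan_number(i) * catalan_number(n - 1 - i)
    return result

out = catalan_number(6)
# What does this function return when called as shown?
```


catalan_number(6)
= sum of catalan_number(i) * catalan_number(6-1-i) for i in 0..5
First compute sub-values bottom-up:
  catalan_number(0) = 1, catalan_number(1) = 1
  catalan_number(2) = 1*1 + 1*1 = 2
  catalan_number(3) = 1*2 + 1*1 + 2*1 = 5
  catalan_number(4) = 1*5 + 1*2 + 2*1 + 5*1 = 14
  catalan_number(5) = 1*14 + 1*5 + 2*2 + 5*1 + 14*1 = 42
Now catalan_number(6):
  catalan_number(0)*catalan_number(5) = 1*42 = 42
  catalan_number(1)*catalan_number(4) = 1*14 = 14
  catalan_number(2)*catalan_number(3) = 2*5 = 10
  catalan_number(3)*catalan_number(2) = 5*2 = 10
  catalan_number(4)*catalan_number(1) = 14*1 = 14
  catalan_number(5)*catalan_number(0) = 42*1 = 42
= 42 + 14 + 10 + 10 + 14 + 42
= 132


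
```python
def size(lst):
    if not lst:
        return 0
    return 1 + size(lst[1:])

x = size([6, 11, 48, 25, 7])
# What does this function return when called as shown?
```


size([6, 11, 48, 25, 7])
= 1 + size([11, 48, 25, 7])
= 1 + 1 + size([48, 25, 7])
= 1 + 1 + 1 + size([25, 7])
= 1 + 1 + 1 + 1 + size([7])
= 1 + 1 + 1 + 1 + 1 + size([])
= 1 + 1 + 1 + 1 + 1 + 0
= 5


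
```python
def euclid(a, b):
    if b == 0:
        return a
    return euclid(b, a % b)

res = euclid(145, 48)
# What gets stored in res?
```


euclid(145, 48)
= euclid(48, 145 % 48) = euclid(48, 1)
= euclid(1, 48 % 1) = euclid(1, 0)
b == 0, return a = 1


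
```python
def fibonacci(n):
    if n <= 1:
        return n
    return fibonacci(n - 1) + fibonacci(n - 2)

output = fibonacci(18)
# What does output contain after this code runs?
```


fibonacci(18)
= fibonacci(17) + fibonacci(16)
= (fibonacci(16) + fibonacci(15)) + fibonacci(16)
Computing bottom-up: fibonacci(0)=0, fibonacci(1)=1, fibonacci(2)=1, fibonacci(3)=2, fibonacci(4)=3, fibonacci(5)=5, fibonacci(6)=8, fibonacci(7)=13, fibonacci(8)=21, fibonacci(9)=34, fibonacci(10)=55, fibonacci(11)=89, fibonacci(12)=144, fibonacci(13)=233, fibonacci(14)=377, fibonacci(15)=610, fibonacci(16)=987, fibonacci(17)=1597, fibonacci(18)=2584
= 2584


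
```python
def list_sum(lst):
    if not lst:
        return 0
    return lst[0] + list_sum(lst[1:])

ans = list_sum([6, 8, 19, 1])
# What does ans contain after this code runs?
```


list_sum([6, 8, 19, 1])
= 6 + list_sum([8, 19, 1])
= 6 + 8 + list_sum([19, 1])
= 6 + 8 + 19 + list_sum([1])
= 6 + 8 + 19 + 1 + list_sum([])
= 6 + 8 + 19 + 1 + 0
= 34


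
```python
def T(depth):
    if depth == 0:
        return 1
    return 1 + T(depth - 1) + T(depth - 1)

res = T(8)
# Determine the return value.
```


T(8)
= 1 + T(7) + T(7)
= 1 + 2 * T(7)
T(k) = 2^(k+1) - 1
T(0) = 1
T(1) = 3
T(2) = 7
T(3) = 15
T(4) = 31
T(8) = 2^9 - 1 = 511


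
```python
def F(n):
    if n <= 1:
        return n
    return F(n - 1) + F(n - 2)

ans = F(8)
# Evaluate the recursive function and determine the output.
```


F(8)
= F(7) + F(6)
= (F(6) + F(5)) + F(6)
Computing bottom-up: F(0)=0, F(1)=1, F(2)=1, F(3)=2, F(4)=3, F(5)=5, F(6)=8, F(7)=13, F(8)=21
= 21


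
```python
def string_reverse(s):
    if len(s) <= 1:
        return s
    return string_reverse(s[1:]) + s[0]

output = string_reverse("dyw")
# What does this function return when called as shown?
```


string_reverse("dyw")
= string_reverse("yw") + "d"
= string_reverse("w") + "y" + "d"
= "w" + "y" + "d"
= "wyd"


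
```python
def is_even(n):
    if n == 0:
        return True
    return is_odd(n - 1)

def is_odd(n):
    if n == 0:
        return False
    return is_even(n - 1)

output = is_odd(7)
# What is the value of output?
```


is_odd(7)
= is_even(6)
= is_odd(5)
= is_even(4)
= is_odd(3)
= is_even(2)
= is_odd(1)
= is_even(0)
n == 0: return True
= True


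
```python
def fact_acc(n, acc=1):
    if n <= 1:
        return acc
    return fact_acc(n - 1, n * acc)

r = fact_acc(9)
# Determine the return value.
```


fact_acc(9, 1)
= fact_acc(8, 9 * 1) = fact_acc(8, 9)
= fact_acc(7, 8 * 9) = fact_acc(7, 72)
= fact_acc(6, 7 * 72) = fact_acc(6, 504)
= fact_acc(5, 6 * 504) = fact_acc(5, 3024)
= fact_acc(4, 5 * 3024) = fact_acc(4, 15120)
= fact_acc(3, 4 * 15120) = fact_acc(3, 60480)
= fact_acc(2, 3 * 60480) = fact_acc(2, 181440)
= fact_acc(1, 2 * 181440) = fact_acc(1, 362880)
n <= 1, return acc = 362880


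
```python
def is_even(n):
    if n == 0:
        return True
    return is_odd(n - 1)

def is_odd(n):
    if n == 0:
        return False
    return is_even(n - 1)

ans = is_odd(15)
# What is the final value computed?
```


is_odd(15)
= is_even(14)
= is_odd(13)
= is_even(12)
= is_odd(11)
= is_even(10)
= is_odd(9)
= is_even(8)
= is_odd(7)
= is_even(6)
= is_odd(5)
= is_even(4)
= is_odd(3)
= is_even(2)
= is_odd(1)
= is_even(0)
n == 0: return True
= True


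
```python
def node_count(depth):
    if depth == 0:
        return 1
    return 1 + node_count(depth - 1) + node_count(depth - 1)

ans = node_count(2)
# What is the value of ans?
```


node_count(2)
= 1 + node_count(1) + node_count(1)
= 1 + 2 * node_count(1)
node_count(k) = 2^(k+1) - 1
node_count(0) = 1
node_count(1) = 3
node_count(2) = 7
node_count(2) = 2^3 - 1 = 7


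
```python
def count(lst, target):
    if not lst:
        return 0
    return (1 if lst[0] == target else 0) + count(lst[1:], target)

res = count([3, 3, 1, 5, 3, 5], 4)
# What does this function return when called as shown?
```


count([3, 3, 1, 5, 3, 5], 4)
lst[0]=3 != 4: 0 + count([3, 1, 5, 3, 5], 4)
lst[0]=3 != 4: 0 + count([1, 5, 3, 5], 4)
lst[0]=1 != 4: 0 + count([5, 3, 5], 4)
lst[0]=5 != 4: 0 + count([3, 5], 4)
lst[0]=3 != 4: 0 + count([5], 4)
lst[0]=5 != 4: 0 + count([], 4)
= 0


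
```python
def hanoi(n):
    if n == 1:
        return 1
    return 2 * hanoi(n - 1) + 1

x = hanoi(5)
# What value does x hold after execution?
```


hanoi(5)
= 2 * hanoi(4) + 1
= 2 * (2 * hanoi(3) + 1) + 1
= 2 * (2 * (2 * hanoi(2) + 1) + 1) + 1
= 2 * (2 * (2 * (2 * hanoi(1) + 1) + 1) + 1) + 1
Now compute bottom-up:
hanoi(1) = 1
hanoi(2) = 2 * 1 + 1 = 3
hanoi(3) = 2 * 3 + 1 = 7
hanoi(4) = 2 * 7 + 1 = 15
hanoi(5) = 2 * 15 + 1 = 31
= 31


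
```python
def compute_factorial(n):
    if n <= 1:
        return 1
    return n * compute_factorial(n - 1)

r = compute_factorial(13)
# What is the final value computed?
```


compute_factorial(13)
= 13 * compute_factorial(12)
= 13 * 12 * compute_factorial(11)
= 13 * 12 * 11 * compute_factorial(10)
= 13 * 12 * 11 * 10 * compute_factorial(9)
= 13 * 12 * 11 * 10 * 9 * compute_factorial(8)
= 13 * 12 * 11 * 10 * 9 * 8 * compute_factorial(7)
= 13 * 12 * 11 * 10 * 9 * 8 * 7 * compute_factorial(6)
= 13 * 12 * 11 * 10 * 9 * 8 * 7 * 6 * compute_factorial(5)
= 13 * 12 * 11 * 10 * 9 * 8 * 7 * 6 * 5 * compute_factorial(4)
= 13 * 12 * 11 * 10 * 9 * 8 * 7 * 6 * 5 * 4 * compute_factorial(3)
= 13 * 12 * 11 * 10 * 9 * 8 * 7 * 6 * 5 * 4 * 3 * compute_factorial(2)
= 13 * 12 * 11 * 10 * 9 * 8 * 7 * 6 * 5 * 4 * 3 * 2 * compute_factorial(1)
= 13 * 12 * 11 * 10 * 9 * 8 * 7 * 6 * 5 * 4 * 3 * 2 * 1
= 6227020800


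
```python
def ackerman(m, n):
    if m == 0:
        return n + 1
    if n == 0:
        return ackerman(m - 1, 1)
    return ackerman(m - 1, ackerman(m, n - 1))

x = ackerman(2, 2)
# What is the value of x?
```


ackerman(2, 2)
= ackerman(1, ackerman(2, 1))
First compute ackerman(2, 1) = 5
= ackerman(1, 5)
= 7


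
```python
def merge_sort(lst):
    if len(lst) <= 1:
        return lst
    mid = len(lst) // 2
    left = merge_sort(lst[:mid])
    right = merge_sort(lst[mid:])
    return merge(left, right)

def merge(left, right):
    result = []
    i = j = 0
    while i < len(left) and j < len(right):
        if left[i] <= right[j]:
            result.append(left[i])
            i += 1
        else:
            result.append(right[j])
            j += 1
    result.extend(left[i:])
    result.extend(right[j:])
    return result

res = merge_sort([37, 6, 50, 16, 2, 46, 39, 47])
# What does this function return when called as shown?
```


merge_sort([37, 6, 50, 16, 2, 46, 39, 47])
Split into [37, 6, 50, 16] and [2, 46, 39, 47]
Left sorted: [6, 16, 37, 50]
Right sorted: [2, 39, 46, 47]
Merge [6, 16, 37, 50] and [2, 39, 46, 47]
= [2, 6, 16, 37, 39, 46, 47, 50]


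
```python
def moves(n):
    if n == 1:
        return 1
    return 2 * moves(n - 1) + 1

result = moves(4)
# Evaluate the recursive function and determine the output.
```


moves(4)
= 2 * moves(3) + 1
= 2 * (2 * moves(2) + 1) + 1
= 2 * (2 * (2 * moves(1) + 1) + 1) + 1
Now compute bottom-up:
moves(1) = 1
moves(2) = 2 * 1 + 1 = 3
moves(3) = 2 * 3 + 1 = 7
moves(4) = 2 * 7 + 1 = 15
= 15


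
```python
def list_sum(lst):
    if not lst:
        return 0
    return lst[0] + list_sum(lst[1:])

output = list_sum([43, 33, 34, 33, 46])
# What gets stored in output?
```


list_sum([43, 33, 34, 33, 46])
= 43 + list_sum([33, 34, 33, 46])
= 43 + 33 + list_sum([34, 33, 46])
= 43 + 33 + 34 + list_sum([33, 46])
= 43 + 33 + 34 + 33 + list_sum([46])
= 43 + 33 + 34 + 33 + 46 + list_sum([])
= 43 + 33 + 34 + 33 + 46 + 0
= 189


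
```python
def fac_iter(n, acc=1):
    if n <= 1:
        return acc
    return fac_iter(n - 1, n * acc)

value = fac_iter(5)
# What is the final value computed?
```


fac_iter(5, 1)
= fac_iter(4, 5 * 1) = fac_iter(4, 5)
= fac_iter(3, 4 * 5) = fac_iter(3, 20)
= fac_iter(2, 3 * 20) = fac_iter(2, 60)
= fac_iter(1, 2 * 60) = fac_iter(1, 120)
n <= 1, return acc = 120


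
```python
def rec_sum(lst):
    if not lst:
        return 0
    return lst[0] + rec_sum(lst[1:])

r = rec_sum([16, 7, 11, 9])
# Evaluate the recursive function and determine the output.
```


rec_sum([16, 7, 11, 9])
= 16 + rec_sum([7, 11, 9])
= 16 + 7 + rec_sum([11, 9])
= 16 + 7 + 11 + rec_sum([9])
= 16 + 7 + 11 + 9 + rec_sum([])
= 16 + 7 + 11 + 9 + 0
= 43


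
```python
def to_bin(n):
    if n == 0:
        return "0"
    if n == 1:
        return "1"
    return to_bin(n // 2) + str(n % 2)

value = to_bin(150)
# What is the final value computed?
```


to_bin(150)
= to_bin(75) + "0"
= to_bin(37) + "1" + "0"
= to_bin(18) + "1" + "1" + "0"
= to_bin(9) + "0" + "1" + "1" + "0"
= to_bin(4) + "1" + "0" + "1" + "1" + "0"
= to_bin(2) + "0" + "1" + "0" + "1" + "1" + "0"
= to_bin(1) + "0" + "0" + "1" + "0" + "1" + "1" + "0"
= "1" + "0" + "0" + "1" + "0" + "1" + "1" + "0"
= "10010110"


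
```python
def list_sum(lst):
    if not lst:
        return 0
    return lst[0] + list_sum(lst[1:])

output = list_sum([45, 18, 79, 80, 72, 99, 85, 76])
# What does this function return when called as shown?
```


list_sum([45, 18, 79, 80, 72, 99, 85, 76])
= 45 + list_sum([18, 79, 80, 72, 99, 85, 76])
= 45 + 18 + list_sum([79, 80, 72, 99, 85, 76])
= 45 + 18 + 79 + list_sum([80, 72, 99, 85, 76])
= 45 + 18 + 79 + 80 + list_sum([72, 99, 85, 76])
= 45 + 18 + 79 + 80 + 72 + list_sum([99, 85, 76])
= 45 + 18 + 79 + 80 + 72 + 99 + list_sum([85, 76])
= 45 + 18 + 79 + 80 + 72 + 99 + 85 + list_sum([76])
= 45 + 18 + 79 + 80 + 72 + 99 + 85 + 76 + list_sum([])
= 45 + 18 + 79 + 80 + 72 + 99 + 85 + 76 + 0
= 554


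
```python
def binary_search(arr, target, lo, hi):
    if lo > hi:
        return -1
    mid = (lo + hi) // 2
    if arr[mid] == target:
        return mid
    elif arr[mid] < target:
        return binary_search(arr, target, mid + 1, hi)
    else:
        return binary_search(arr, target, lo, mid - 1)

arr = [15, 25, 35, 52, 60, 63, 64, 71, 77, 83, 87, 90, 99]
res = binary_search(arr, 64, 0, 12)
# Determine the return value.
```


binary_search(arr, 64, 0, 12)
lo=0, hi=12, mid=6, arr[mid]=64
arr[6] == 64, found at index 6
= 6


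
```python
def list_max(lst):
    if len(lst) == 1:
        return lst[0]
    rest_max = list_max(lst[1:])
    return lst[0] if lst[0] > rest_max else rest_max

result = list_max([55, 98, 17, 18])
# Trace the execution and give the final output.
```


list_max([55, 98, 17, 18])
= compare 55 with list_max([98, 17, 18])
= compare 98 with list_max([17, 18])
= compare 17 with list_max([18])
Base: list_max([18]) = 18
compare 17 with 18: max = 18
compare 98 with 18: max = 98
compare 55 with 98: max = 98
= 98


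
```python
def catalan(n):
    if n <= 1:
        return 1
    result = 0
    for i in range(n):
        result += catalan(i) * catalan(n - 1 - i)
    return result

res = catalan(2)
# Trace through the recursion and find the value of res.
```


catalan(2)
= sum of catalan(i) * catalan(2-1-i) for i in 0..1
  catalan(0)*catalan(1) = 1*1 = 1
  catalan(1)*catalan(0) = 1*1 = 1
= 1 + 1
= 2


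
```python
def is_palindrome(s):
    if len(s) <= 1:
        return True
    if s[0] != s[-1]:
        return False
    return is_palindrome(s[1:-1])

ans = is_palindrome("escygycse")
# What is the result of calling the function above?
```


is_palindrome("escygycse")
"escygycse": s[0]='e' == s[-1]='e' -> is_palindrome("scygycs")
"scygycs": s[0]='s' == s[-1]='s' -> is_palindrome("cygyc")
"cygyc": s[0]='c' == s[-1]='c' -> is_palindrome("ygy")
"ygy": s[0]='y' == s[-1]='y' -> is_palindrome("g")
"g": len <= 1 -> True
= True


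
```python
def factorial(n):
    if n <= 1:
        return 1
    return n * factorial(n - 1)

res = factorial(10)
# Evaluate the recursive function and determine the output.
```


factorial(10)
= 10 * factorial(9)
= 10 * 9 * factorial(8)
= 10 * 9 * 8 * factorial(7)
= 10 * 9 * 8 * 7 * factorial(6)
= 10 * 9 * 8 * 7 * 6 * factorial(5)
= 10 * 9 * 8 * 7 * 6 * 5 * factorial(4)
= 10 * 9 * 8 * 7 * 6 * 5 * 4 * factorial(3)
= 10 * 9 * 8 * 7 * 6 * 5 * 4 * 3 * factorial(2)
= 10 * 9 * 8 * 7 * 6 * 5 * 4 * 3 * 2 * factorial(1)
= 10 * 9 * 8 * 7 * 6 * 5 * 4 * 3 * 2 * 1
= 3628800


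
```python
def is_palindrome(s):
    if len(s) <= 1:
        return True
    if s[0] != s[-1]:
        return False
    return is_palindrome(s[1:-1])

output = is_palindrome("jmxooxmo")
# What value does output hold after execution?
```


is_palindrome("jmxooxmo")
"jmxooxmo": s[0]='j' != s[-1]='o' -> False
= False


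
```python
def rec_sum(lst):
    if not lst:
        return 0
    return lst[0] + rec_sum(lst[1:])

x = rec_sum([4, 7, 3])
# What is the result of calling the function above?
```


rec_sum([4, 7, 3])
= 4 + rec_sum([7, 3])
= 4 + 7 + rec_sum([3])
= 4 + 7 + 3 + rec_sum([])
= 4 + 7 + 3 + 0
= 14


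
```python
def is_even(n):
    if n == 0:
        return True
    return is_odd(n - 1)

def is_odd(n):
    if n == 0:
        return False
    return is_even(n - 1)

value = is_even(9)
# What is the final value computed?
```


is_even(9)
= is_odd(8)
= is_even(7)
= is_odd(6)
= is_even(5)
= is_odd(4)
= is_even(3)
= is_odd(2)
= is_even(1)
= is_odd(0)
n == 0: return False
= False


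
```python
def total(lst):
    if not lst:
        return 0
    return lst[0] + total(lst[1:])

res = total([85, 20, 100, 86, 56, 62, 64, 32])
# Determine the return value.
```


total([85, 20, 100, 86, 56, 62, 64, 32])
= 85 + total([20, 100, 86, 56, 62, 64, 32])
= 85 + 20 + total([100, 86, 56, 62, 64, 32])
= 85 + 20 + 100 + total([86, 56, 62, 64, 32])
= 85 + 20 + 100 + 86 + total([56, 62, 64, 32])
= 85 + 20 + 100 + 86 + 56 + total([62, 64, 32])
= 85 + 20 + 100 + 86 + 56 + 62 + total([64, 32])
= 85 + 20 + 100 + 86 + 56 + 62 + 64 + total([32])
= 85 + 20 + 100 + 86 + 56 + 62 + 64 + 32 + total([])
= 85 + 20 + 100 + 86 + 56 + 62 + 64 + 32 + 0
= 505


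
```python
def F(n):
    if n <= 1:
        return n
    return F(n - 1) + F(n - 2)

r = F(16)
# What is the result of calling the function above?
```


F(16)
= F(15) + F(14)
= (F(14) + F(13)) + F(14)
Computing bottom-up: F(0)=0, F(1)=1, F(2)=1, F(3)=2, F(4)=3, F(5)=5, F(6)=8, F(7)=13, F(8)=21, F(9)=34, F(10)=55, F(11)=89, F(12)=144, F(13)=233, F(14)=377, F(15)=610, F(16)=987
= 987


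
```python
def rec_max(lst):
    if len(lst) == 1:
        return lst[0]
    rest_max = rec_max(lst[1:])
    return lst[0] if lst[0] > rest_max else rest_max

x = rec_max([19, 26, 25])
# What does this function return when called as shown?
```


rec_max([19, 26, 25])
= compare 19 with rec_max([26, 25])
= compare 26 with rec_max([25])
Base: rec_max([25]) = 25
compare 26 with 25: max = 26
compare 19 with 26: max = 26
= 26


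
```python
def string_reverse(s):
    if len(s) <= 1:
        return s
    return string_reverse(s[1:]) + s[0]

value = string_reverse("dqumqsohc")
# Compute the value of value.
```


string_reverse("dqumqsohc")
= string_reverse("qumqsohc") + "d"
= string_reverse("umqsohc") + "q" + "d"
= string_reverse("mqsohc") + "u" + "q" + "d"
= string_reverse("qsohc") + "m" + "u" + "q" + "d"
= string_reverse("sohc") + "q" + "m" + "u" + "q" + "d"
= string_reverse("ohc") + "s" + "q" + "m" + "u" + "q" + "d"
= string_reverse("hc") + "o" + "s" + "q" + "m" + "u" + "q" + "d"
= string_reverse("c") + "h" + "o" + "s" + "q" + "m" + "u" + "q" + "d"
= "c" + "h" + "o" + "s" + "q" + "m" + "u" + "q" + "d"
= "chosqmuqd"


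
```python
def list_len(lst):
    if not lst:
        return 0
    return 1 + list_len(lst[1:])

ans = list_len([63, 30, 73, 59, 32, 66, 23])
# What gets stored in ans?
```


list_len([63, 30, 73, 59, 32, 66, 23])
= 1 + list_len([30, 73, 59, 32, 66, 23])
= 1 + 1 + list_len([73, 59, 32, 66, 23])
= 1 + 1 + 1 + list_len([59, 32, 66, 23])
= 1 + 1 + 1 + 1 + list_len([32, 66, 23])
= 1 + 1 + 1 + 1 + 1 + list_len([66, 23])
= 1 + 1 + 1 + 1 + 1 + 1 + list_len([23])
= 1 + 1 + 1 + 1 + 1 + 1 + 1 + list_len([])
= 1 + 1 + 1 + 1 + 1 + 1 + 1 + 0
= 7


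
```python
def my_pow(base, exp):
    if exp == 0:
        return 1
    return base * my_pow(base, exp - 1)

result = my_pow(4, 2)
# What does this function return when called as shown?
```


my_pow(4, 2)
= 4 * my_pow(4, 1)
= 4 * 4 * my_pow(4, 0)
= 4 * 4 * 1
= 16


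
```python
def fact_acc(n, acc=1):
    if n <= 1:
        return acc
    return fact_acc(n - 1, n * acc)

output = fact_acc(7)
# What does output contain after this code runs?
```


fact_acc(7, 1)
= fact_acc(6, 7 * 1) = fact_acc(6, 7)
= fact_acc(5, 6 * 7) = fact_acc(5, 42)
= fact_acc(4, 5 * 42) = fact_acc(4, 210)
= fact_acc(3, 4 * 210) = fact_acc(3, 840)
= fact_acc(2, 3 * 840) = fact_acc(2, 2520)
= fact_acc(1, 2 * 2520) = fact_acc(1, 5040)
n <= 1, return acc = 5040


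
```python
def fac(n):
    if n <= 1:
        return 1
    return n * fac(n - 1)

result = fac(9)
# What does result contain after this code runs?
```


fac(9)
= 9 * fac(8)
= 9 * 8 * fac(7)
= 9 * 8 * 7 * fac(6)
= 9 * 8 * 7 * 6 * fac(5)
= 9 * 8 * 7 * 6 * 5 * fac(4)
= 9 * 8 * 7 * 6 * 5 * 4 * fac(3)
= 9 * 8 * 7 * 6 * 5 * 4 * 3 * fac(2)
= 9 * 8 * 7 * 6 * 5 * 4 * 3 * 2 * fac(1)
= 9 * 8 * 7 * 6 * 5 * 4 * 3 * 2 * 1
= 362880


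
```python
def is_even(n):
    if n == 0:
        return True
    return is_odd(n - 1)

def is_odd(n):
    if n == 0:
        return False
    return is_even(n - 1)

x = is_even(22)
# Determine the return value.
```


is_even(22)
= is_odd(21)
= is_even(20)
= is_odd(19)
= is_even(18)
= is_odd(17)
= is_even(16)
= is_odd(15)
= is_even(14)
= is_odd(13)
= is_even(12)
= is_odd(11)
= is_even(10)
= is_odd(9)
= is_even(8)
= is_odd(7)
= is_even(6)
= is_odd(5)
= is_even(4)
= is_odd(3)
= is_even(2)
= is_odd(1)
= is_even(0)
n == 0: return True
= True


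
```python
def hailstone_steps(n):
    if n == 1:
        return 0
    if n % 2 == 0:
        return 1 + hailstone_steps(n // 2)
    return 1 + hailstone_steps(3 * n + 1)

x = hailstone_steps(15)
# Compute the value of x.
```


hailstone_steps(15)
15 is odd -> 3*15+1 = 46 -> hailstone_steps(46)
46 is even -> hailstone_steps(23)
23 is odd -> 3*23+1 = 70 -> hailstone_steps(70)
70 is even -> hailstone_steps(35)
35 is odd -> 3*35+1 = 106 -> hailstone_steps(106)
106 is even -> hailstone_steps(53)
53 is odd -> 3*53+1 = 160 -> hailstone_steps(160)
160 is even -> hailstone_steps(80)
80 is even -> hailstone_steps(40)
40 is even -> hailstone_steps(20)
20 is even -> hailstone_steps(10)
10 is even -> hailstone_steps(5)
5 is odd -> 3*5+1 = 16 -> hailstone_steps(16)
16 is even -> hailstone_steps(8)
8 is even -> hailstone_steps(4)
4 is even -> hailstone_steps(2)
2 is even -> hailstone_steps(1)
Reached 1 after 17 steps
= 17


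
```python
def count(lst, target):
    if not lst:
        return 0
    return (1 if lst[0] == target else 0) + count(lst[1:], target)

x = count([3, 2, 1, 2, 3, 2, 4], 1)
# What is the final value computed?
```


count([3, 2, 1, 2, 3, 2, 4], 1)
lst[0]=3 != 1: 0 + count([2, 1, 2, 3, 2, 4], 1)
lst[0]=2 != 1: 0 + count([1, 2, 3, 2, 4], 1)
lst[0]=1 == 1: 1 + count([2, 3, 2, 4], 1)
lst[0]=2 != 1: 0 + count([3, 2, 4], 1)
lst[0]=3 != 1: 0 + count([2, 4], 1)
lst[0]=2 != 1: 0 + count([4], 1)
lst[0]=4 != 1: 0 + count([], 1)
= 1


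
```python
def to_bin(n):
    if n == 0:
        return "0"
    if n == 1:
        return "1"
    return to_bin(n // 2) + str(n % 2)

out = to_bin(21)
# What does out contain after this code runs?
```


to_bin(21)
= to_bin(10) + "1"
= to_bin(5) + "0" + "1"
= to_bin(2) + "1" + "0" + "1"
= to_bin(1) + "0" + "1" + "0" + "1"
= "1" + "0" + "1" + "0" + "1"
= "10101"


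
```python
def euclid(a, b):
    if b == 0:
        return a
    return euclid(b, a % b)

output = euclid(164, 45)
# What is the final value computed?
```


euclid(164, 45)
= euclid(45, 164 % 45) = euclid(45, 29)
= euclid(29, 45 % 29) = euclid(29, 16)
= euclid(16, 29 % 16) = euclid(16, 13)
= euclid(13, 16 % 13) = euclid(13, 3)
= euclid(3, 13 % 3) = euclid(3, 1)
= euclid(1, 3 % 1) = euclid(1, 0)
b == 0, return a = 1


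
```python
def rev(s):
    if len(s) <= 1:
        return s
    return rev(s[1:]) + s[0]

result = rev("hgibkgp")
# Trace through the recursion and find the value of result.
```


rev("hgibkgp")
= rev("gibkgp") + "h"
= rev("ibkgp") + "g" + "h"
= rev("bkgp") + "i" + "g" + "h"
= rev("kgp") + "b" + "i" + "g" + "h"
= rev("gp") + "k" + "b" + "i" + "g" + "h"
= rev("p") + "g" + "k" + "b" + "i" + "g" + "h"
= "p" + "g" + "k" + "b" + "i" + "g" + "h"
= "pgkbigh"


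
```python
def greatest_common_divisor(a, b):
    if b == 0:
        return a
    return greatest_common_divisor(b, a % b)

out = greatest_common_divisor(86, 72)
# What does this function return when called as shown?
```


greatest_common_divisor(86, 72)
= greatest_common_divisor(72, 86 % 72) = greatest_common_divisor(72, 14)
= greatest_common_divisor(14, 72 % 14) = greatest_common_divisor(14, 2)
= greatest_common_divisor(2, 14 % 2) = greatest_common_divisor(2, 0)
b == 0, return a = 2


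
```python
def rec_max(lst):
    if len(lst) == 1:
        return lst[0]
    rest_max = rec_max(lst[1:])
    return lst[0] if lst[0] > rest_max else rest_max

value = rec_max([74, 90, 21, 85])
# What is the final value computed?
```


rec_max([74, 90, 21, 85])
= compare 74 with rec_max([90, 21, 85])
= compare 90 with rec_max([21, 85])
= compare 21 with rec_max([85])
Base: rec_max([85]) = 85
compare 21 with 85: max = 85
compare 90 with 85: max = 90
compare 74 with 90: max = 90
= 90


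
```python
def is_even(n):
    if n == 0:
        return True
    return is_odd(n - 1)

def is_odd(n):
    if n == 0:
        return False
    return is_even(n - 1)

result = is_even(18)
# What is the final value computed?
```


is_even(18)
= is_odd(17)
= is_even(16)
= is_odd(15)
= is_even(14)
= is_odd(13)
= is_even(12)
= is_odd(11)
= is_even(10)
= is_odd(9)
= is_even(8)
= is_odd(7)
= is_even(6)
= is_odd(5)
= is_even(4)
= is_odd(3)
= is_even(2)
= is_odd(1)
= is_even(0)
n == 0: return True
= True


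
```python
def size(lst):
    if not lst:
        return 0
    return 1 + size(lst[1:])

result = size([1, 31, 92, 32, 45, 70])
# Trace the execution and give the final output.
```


size([1, 31, 92, 32, 45, 70])
= 1 + size([31, 92, 32, 45, 70])
= 1 + 1 + size([92, 32, 45, 70])
= 1 + 1 + 1 + size([32, 45, 70])
= 1 + 1 + 1 + 1 + size([45, 70])
= 1 + 1 + 1 + 1 + 1 + size([70])
= 1 + 1 + 1 + 1 + 1 + 1 + size([])
= 1 + 1 + 1 + 1 + 1 + 1 + 0
= 6


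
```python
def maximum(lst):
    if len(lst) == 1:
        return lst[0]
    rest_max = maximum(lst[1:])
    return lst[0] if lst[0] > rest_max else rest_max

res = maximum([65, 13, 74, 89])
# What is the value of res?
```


maximum([65, 13, 74, 89])
= compare 65 with maximum([13, 74, 89])
= compare 13 with maximum([74, 89])
= compare 74 with maximum([89])
Base: maximum([89]) = 89
compare 74 with 89: max = 89
compare 13 with 89: max = 89
compare 65 with 89: max = 89
= 89
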